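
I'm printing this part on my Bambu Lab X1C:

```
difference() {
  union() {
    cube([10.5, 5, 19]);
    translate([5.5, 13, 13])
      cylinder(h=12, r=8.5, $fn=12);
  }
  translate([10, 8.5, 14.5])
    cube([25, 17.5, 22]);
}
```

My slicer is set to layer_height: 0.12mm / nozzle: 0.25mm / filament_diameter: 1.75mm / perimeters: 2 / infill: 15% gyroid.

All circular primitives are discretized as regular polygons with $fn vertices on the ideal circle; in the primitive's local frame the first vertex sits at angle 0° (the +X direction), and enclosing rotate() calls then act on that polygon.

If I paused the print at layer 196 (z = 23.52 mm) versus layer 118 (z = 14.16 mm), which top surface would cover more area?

layer 118 (z = 14.16 mm)

Layer 196 (z = 23.52): the cube does not reach this height (z outside [0, 19]); the cylinder at (5.5, 13): section is a regular 12-gon, circumradius r=8.5 (area = (12/2)·8.500²·sin(360°/12) = 216.75 mm²); Combining (union): only the r=8.5 cylinder at (5.5, 13) is present, so the union is just that shape — area = 216.75 mm²; the 25×17.5 cube at (10, 8.5) contributes its full rectangle (area 437.50 mm²); Taking the first minus the rest: starting from that combined region (216.75 mm²), the 25×17.5 cube at (10, 8.5) partially overlaps it — only the 33.94 mm² overlap (of its 437.50 mm²) is removed, clipping the outline — area = 182.81 mm². So its area = 182.81 mm². Layer 118 (z = 14.16): the cube is present — its section is the full 10.5×5 rectangle (area 52.50 mm²); the r=8.5 cylinder at (5.5, 13) contributes a regular 12-gon of circumradius 8.5 (area = (12/2)·8.500²·sin(360°/12) = 216.75 mm²); Taking the union: the regions partially overlap — summed areas 269.25 mm² minus the doubly-counted overlap 0.93 mm² gives 268.32 mm² — area = 268.32 mm²; the cube at (10, 8.5) is not intersected at this z (z outside [14.5, 36.5]); Subtracting the remaining from the first: none of the subtracted shapes is present at this height, so that combined region is unchanged — area = 268.32 mm². So its area = 268.32 mm². Layer 118 is larger (268.32 vs 182.81 mm²).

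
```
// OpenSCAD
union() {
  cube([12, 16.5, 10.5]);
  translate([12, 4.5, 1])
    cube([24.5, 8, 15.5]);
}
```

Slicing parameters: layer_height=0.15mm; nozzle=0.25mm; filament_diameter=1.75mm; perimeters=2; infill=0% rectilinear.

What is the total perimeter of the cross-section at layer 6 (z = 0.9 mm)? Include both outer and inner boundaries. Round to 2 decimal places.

57.00 mm

At z = 0.9 mm: the cube is present — its section is the full 12×16.5 rectangle (perimeter 57.00 mm); the cube at (12, 4.5) is not intersected at this z (z outside [1, 16.5]); Combining (union): only the 12×16.5 cube is present, so the union is just that shape — boundary = 57.00 mm. Overall, the cross-section is a single solid region. Total boundary length (outer) = 57.00 mm.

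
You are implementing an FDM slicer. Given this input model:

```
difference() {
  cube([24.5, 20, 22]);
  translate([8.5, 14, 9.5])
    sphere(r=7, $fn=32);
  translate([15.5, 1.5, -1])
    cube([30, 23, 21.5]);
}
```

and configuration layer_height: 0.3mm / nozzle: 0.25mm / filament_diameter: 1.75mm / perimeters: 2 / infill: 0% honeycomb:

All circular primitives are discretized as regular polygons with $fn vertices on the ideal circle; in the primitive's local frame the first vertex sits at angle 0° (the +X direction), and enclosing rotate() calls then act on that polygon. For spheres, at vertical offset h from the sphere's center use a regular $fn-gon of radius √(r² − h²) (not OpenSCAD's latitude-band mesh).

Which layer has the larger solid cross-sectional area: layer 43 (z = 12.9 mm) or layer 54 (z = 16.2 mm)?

layer 54 (z = 16.2 mm)

Layer 43 (z = 12.9): the cube is present — its section is the full 24.5×20 rectangle (area 490.00 mm²); the sphere at (8.5, 14): section is a regular 32-gon, circumradius = √(r²−h²) = √(7²−3.4²) = 6.119 (area = (32/2)·6.119²·sin(360°/32) = 116.87 mm²); the cube at (15.5, 1.5) (footprint 30×23) is included at this height (area 690.00 mm²); After the difference (first − rest): starting from the 24.5×20 cube (490.00 mm²), the r=7 sphere at (8.5, 14) partially overlaps it — only the 116.72 mm² overlap (of its 116.87 mm²) is removed, clipping the outline; the 30×23 cube at (15.5, 1.5) partially overlaps it — only the 166.50 mm² overlap (of its 690.00 mm²) is removed, clipping the outline — area = 206.78 mm². So its area = 206.78 mm². Layer 54 (z = 16.2): the cube is present — its section is the full 24.5×20 rectangle (area 490.00 mm²); the r=7 sphere at (8.5, 14) contributes a regular 32-gon of circumradius √(7²−6.7²) = 2.027 (area = (32/2)·2.027²·sin(360°/32) = 12.83 mm²); the cube at (15.5, 1.5) is present — its section is the full 30×23 rectangle (area 690.00 mm²); After the difference (first − rest): starting from the 24.5×20 cube (490.00 mm²), the r=7 sphere at (8.5, 14) lies wholly inside it (removes its full 12.83 mm² and its 12.72 mm outline becomes a hole wall); the 30×23 cube at (15.5, 1.5) partially overlaps it — only the 166.50 mm² overlap (of its 690.00 mm²) is removed, clipping the outline — area = 310.67 mm². So its area = 310.67 mm². Layer 54 is larger (310.67 vs 206.78 mm²).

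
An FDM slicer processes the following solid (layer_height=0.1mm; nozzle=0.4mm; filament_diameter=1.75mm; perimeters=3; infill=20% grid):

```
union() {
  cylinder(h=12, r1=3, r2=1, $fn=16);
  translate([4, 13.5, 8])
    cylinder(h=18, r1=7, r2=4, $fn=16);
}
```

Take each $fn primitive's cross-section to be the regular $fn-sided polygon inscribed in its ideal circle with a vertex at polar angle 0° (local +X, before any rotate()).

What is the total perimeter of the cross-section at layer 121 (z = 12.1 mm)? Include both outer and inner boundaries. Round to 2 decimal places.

39.43 mm

At z = 12.1 mm: the cone does not reach this height (z outside [0, 12]); the cone at (4, 13.5) (r1=7→r2=4) has section circumradius 6.317 here — a regular 16-gon (perimeter = 2·16·6.317·sin(180°/16) = 39.43 mm); Merging all regions: only the cone at (4, 13.5) is present, so the union is just that shape — boundary = 39.43 mm. Overall, the cross-section is a single solid region. Total boundary length (outer) = 39.43 mm.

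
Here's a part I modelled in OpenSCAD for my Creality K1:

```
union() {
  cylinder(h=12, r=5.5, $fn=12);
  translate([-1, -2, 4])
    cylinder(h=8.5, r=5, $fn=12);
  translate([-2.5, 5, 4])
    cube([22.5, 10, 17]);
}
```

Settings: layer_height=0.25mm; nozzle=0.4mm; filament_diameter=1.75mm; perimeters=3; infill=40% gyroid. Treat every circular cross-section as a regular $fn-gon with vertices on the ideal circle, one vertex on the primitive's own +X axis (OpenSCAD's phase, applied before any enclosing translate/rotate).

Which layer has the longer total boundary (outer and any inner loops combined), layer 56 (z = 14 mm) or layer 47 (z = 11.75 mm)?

layer 47 (z = 11.75 mm)

Layer 56 (z = 14): the cylinder is absent (z outside [0, 12]); the cylinder at (-1, -2) does not reach this height (z outside [4, 12.5]); the cube at (-2.5, 5) is present — its section is the full 22.5×10 rectangle (perimeter 65.00 mm); Merging all regions: only the 22.5×10 cube at (-2.5, 5) is present, so the union is just that shape — boundary = 65.00 mm. So its perimeter = 65.00 mm. Layer 47 (z = 11.75): the cylinder: section is a regular 12-gon, circumradius r=5.5 (perimeter = 2·12·5.500·sin(180°/12) = 34.16 mm); the r=5 cylinder at (-1, -2) contributes a regular 12-gon of circumradius 5 (perimeter = 2·12·5.000·sin(180°/12) = 31.06 mm); the 22.5×10 cube at (-2.5, 5) contributes its full rectangle (perimeter 65.00 mm); Combining (union): the regions partially overlap (shared area 60.52 mm²), so the edge portions inside another operand are dropped and the merged outline is re-measured after clipping — boundary = 94.66 mm. So its perimeter = 94.66 mm. Layer 47 is larger (94.66 vs 65.00 mm).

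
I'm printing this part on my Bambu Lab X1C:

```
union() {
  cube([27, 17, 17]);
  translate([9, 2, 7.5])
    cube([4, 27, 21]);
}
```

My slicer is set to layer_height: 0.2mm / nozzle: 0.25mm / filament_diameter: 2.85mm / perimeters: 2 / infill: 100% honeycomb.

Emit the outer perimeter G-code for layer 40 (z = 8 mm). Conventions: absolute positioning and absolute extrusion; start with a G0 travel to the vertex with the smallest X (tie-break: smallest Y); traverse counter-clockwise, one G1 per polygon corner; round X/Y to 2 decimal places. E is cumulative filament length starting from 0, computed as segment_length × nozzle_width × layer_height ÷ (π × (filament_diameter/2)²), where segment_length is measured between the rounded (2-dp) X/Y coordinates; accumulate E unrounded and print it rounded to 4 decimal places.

At z = 8 mm: the cube is present — its section is the full 27×17 rectangle; the 4×27 cube at (9, 2) contributes its full rectangle; Taking the union: the regions partially overlap (shared area 60.00 mm²), so overlapping operands fuse into one piece — 1 connected region. The outline is a single polygon with 8 vertices. Extrusion per mm of travel: 0.25 × 0.2 / (π × 1.425²) = 0.007838. Accumulating E over each segment gives final E = 0.8778.

G0 X0.00 Y0.00 Z8.00
G1 X27.00 Y0.00 E0.2116
G1 X27.00 Y17.00 E0.3449
G1 X13.00 Y17.00 E0.4546
G1 X13.00 Y29.00 E0.5486
G1 X9.00 Y29.00 E0.5800
G1 X9.00 Y17.00 E0.6740
G1 X0.00 Y17.00 E0.7446
G1 X0.00 Y0.00 E0.8778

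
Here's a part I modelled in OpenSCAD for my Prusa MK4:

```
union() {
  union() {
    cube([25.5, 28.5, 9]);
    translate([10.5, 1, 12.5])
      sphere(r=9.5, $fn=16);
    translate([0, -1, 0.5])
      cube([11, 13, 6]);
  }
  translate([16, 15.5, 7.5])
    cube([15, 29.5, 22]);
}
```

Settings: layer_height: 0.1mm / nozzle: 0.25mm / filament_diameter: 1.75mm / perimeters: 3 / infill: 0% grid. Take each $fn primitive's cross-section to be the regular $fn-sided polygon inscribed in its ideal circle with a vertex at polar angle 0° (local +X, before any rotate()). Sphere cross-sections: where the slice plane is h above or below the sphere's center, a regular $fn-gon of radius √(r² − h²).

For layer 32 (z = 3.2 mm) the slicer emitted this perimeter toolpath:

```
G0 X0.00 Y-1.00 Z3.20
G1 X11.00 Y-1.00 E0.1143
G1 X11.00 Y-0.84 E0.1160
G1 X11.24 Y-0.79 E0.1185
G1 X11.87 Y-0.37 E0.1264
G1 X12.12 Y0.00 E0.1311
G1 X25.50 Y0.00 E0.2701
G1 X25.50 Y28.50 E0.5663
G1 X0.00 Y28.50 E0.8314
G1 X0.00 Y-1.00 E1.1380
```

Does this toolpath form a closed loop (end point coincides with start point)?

yes

Start point (G0): (0.00, -1.00). End point (last G1): the path returns to the start — closed.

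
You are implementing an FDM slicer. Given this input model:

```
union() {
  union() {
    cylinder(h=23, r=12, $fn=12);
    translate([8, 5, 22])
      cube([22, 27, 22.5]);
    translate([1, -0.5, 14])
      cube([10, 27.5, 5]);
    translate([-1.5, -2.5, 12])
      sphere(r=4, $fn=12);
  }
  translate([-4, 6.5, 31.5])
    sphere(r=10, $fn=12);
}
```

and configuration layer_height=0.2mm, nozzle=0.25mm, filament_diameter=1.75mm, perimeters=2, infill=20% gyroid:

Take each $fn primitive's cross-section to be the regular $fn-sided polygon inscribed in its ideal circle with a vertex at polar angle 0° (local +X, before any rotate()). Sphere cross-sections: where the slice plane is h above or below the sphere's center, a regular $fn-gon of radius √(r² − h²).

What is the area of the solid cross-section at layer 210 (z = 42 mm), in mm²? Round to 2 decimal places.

At z = 42 mm: the cylinder is not intersected at this z (z outside [0, 23]); the 22×27 cube at (8, 5) contributes its full rectangle (area 594.00 mm²); the cube at (1, -0.5) is absent (z outside [14, 19]); the sphere at (-1.5, -2.5) is absent (|z−center|=30.000 > r=4); Taking the union: only the 22×27 cube at (8, 5) is present, so the union is just that shape — area = 594.00 mm²; the sphere at (-4, 6.5) does not reach this height (|z−center|=10.500 > r=10); Combining (union): only that combined region is present, so the union is just that shape — area = 594.00 mm². Overall, the cross-section is a single solid region. Net area = 594.00 mm².

594.00 mm²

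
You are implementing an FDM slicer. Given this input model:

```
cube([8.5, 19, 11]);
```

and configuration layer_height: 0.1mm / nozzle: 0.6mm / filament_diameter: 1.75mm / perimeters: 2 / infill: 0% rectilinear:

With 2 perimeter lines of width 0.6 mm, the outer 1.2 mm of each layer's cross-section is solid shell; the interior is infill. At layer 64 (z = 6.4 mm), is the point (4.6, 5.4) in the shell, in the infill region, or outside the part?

infill

At z = 6.4 mm: the cube is present — its section is the full 8.5×19 rectangle. Overall, the cross-section is a single solid region. The nearest boundary edge runs (8.50, 0.00)→(8.50, 19.00); distance from the point to it = 3.90 mm. The point is inside the cross-section and 3.90 mm from the nearest boundary — more than the 1.2 mm shell width (2 × 0.6), so it's in the infill interior.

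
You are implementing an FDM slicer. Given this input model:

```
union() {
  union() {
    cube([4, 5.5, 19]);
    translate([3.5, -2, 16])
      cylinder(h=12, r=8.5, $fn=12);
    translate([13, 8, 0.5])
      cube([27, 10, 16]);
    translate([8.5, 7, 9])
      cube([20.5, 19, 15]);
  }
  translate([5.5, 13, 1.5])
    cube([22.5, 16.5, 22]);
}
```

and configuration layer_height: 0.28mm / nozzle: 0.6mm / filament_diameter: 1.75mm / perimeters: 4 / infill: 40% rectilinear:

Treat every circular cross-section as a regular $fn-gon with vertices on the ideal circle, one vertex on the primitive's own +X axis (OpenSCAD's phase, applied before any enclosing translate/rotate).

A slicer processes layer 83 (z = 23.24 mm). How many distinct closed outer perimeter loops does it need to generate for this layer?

At z = 23.24 mm: the cube is absent (z outside [0, 19]); the cylinder at (3.5, -2): section is a regular 12-gon, circumradius r=8.5; the cube at (13, 8) is absent (z outside [0.5, 16.5]); the cube at (8.5, 7) (footprint 20.5×19) is included at this height; Combining (union): the 2 present regions are separate (no shared area or edge), so areas and boundary lengths simply add and each stays a separate island — 2 connected regions; the cube at (5.5, 13) is present — its section is the full 22.5×16.5 rectangle; Taking the union: the regions partially overlap (shared area 253.50 mm²), so overlapping operands fuse into one piece — 2 connected regions. The result has 2 disconnected regions.

2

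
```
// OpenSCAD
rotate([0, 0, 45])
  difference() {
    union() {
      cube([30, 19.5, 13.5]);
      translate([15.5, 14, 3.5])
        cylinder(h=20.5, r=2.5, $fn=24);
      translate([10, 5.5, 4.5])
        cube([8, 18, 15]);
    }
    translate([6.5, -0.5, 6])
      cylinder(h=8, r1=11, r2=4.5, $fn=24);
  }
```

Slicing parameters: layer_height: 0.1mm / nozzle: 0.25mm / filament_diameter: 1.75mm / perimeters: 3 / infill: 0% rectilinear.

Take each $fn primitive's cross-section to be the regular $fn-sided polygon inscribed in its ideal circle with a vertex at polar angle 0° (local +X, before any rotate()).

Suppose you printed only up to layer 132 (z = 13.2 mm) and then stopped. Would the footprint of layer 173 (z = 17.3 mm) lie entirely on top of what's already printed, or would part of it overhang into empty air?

entirely on top

Compare the two slices. At z = 13.2: the 30×19.5 cube contributes its full rectangle (area 585.00 mm²); the r=2.5 cylinder at (15.5, 14) gives a regular 24-gon of circumradius 2.5 (constant along its height) (area = (24/2)·2.500²·sin(360°/24) = 19.41 mm²); the cube at (10, 5.5) is present — its section is the full 8×18 rectangle (area 144.00 mm²); Taking the union: the regions partially overlap — summed areas 748.41 mm² minus the doubly-counted overlap 131.41 mm² gives 617.00 mm² — area = 617.00 mm²; the cone at (6.5, -0.5) contributes a regular 24-gon of circumradius 5.150 (interpolated between r1=11 and r2=4.5 at t=0.900) (area = (24/2)·5.150²·sin(360°/24) = 82.37 mm²); Taking the first minus the rest: starting from that combined region (617.00 mm²), the cone at (6.5, -0.5) partially overlaps it — only the 36.07 mm² overlap (of its 82.37 mm²) is removed, clipping the outline — area = 580.93 mm²; (whole slice rotated 45° about Z — lengths, areas and connectivity unchanged). At z = 17.3: the cube does not reach this height (z outside [0, 13.5]); the r=2.5 cylinder at (15.5, 14) gives a regular 24-gon of circumradius 2.5 (constant along its height) (area = (24/2)·2.500²·sin(360°/24) = 19.41 mm²); the 8×18 cube at (10, 5.5) contributes its full rectangle (area 144.00 mm²); Combining (union): the r=2.5 cylinder at (15.5, 14) lies entirely inside the 8×18 cube at (10, 5.5), so the union is just the 8×18 cube at (10, 5.5) — area = 144.00 mm²; the cone at (6.5, -0.5) is absent (z outside [6, 14]); After the difference (first − rest): none of the subtracted shapes is present at this height, so the result so far is unchanged — area = 144.00 mm²; (rotated 45° about Z; rotation is an isometry so areas/perimeters/island counts are preserved). Checking containment: the cross-section at z = 17.3 is a subset of the cross-section at z = 13.2.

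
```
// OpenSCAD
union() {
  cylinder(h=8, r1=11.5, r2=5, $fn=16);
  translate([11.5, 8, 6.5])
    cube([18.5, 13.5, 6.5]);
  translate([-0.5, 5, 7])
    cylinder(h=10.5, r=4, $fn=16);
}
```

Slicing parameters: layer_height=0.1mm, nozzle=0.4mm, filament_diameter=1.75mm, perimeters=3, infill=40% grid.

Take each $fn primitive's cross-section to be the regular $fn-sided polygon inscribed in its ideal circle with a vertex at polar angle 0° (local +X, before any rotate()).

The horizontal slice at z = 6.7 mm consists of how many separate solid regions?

At z = 6.7 mm: the cone (r1=11.5→r2=5) has section circumradius 6.056 here — a regular 16-gon; the cube at (11.5, 8) (footprint 18.5×13.5) is included at this height; the cylinder at (-0.5, 5) does not reach this height (z outside [7, 17.5]); Taking the union: the 2 present regions are separate (no shared area or edge), so areas and boundary lengths simply add and each stays a separate island — 2 connected regions. The result has 2 disconnected regions.

2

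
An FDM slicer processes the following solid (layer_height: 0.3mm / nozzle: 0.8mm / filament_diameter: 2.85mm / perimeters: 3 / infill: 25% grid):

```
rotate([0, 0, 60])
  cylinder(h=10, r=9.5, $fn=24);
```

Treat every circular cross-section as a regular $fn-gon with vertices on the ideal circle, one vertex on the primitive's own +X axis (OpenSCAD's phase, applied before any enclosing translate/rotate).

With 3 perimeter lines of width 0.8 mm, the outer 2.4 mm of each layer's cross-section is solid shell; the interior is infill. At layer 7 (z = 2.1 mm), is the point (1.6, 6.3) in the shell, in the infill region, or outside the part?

infill

At z = 2.1 mm: the cylinder: section is a regular 24-gon, circumradius r=9.5; (whole slice rotated 60° about Z — lengths, areas and connectivity unchanged). Overall, the cross-section is a single solid region. Undo the 60° rotation: the query point maps to (6.256, 1.764) in the un-rotated model frame. The nearest boundary edge runs (9.18, 2.46)→(8.23, 4.75); distance from the point to it = 2.96 mm. The point is inside the cross-section and 2.96 mm from the nearest boundary — more than the 2.4 mm shell width (3 × 0.8), so it's in the infill interior.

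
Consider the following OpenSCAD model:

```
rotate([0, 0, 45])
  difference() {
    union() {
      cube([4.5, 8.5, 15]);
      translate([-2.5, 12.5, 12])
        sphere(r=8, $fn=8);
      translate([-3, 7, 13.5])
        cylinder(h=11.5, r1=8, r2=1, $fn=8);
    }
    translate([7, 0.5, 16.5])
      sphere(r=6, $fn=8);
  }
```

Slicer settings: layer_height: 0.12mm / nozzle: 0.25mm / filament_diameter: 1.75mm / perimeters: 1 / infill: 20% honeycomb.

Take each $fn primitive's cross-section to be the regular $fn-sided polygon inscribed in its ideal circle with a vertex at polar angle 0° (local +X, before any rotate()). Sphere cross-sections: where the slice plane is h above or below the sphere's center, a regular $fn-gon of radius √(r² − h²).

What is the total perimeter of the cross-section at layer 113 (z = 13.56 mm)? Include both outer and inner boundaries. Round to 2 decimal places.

At z = 13.56 mm: the cube is present — its section is the full 4.5×8.5 rectangle (perimeter 26.00 mm); the r=8 sphere at (-2.5, 12.5) slices to a regular 8-gon of circumradius 7.846 (√(r²−h²) with h=1.56 from center) (perimeter = 2·8·7.846·sin(180°/8) = 48.04 mm); the cone at (-3, 7) (r1=8→r2=1) has section circumradius 7.963 here — a regular 8-gon (perimeter = 2·8·7.963·sin(180°/8) = 48.76 mm); Combining (union): the regions partially overlap (shared area 125.02 mm²), so the edge portions inside another operand are dropped and the merged outline is re-measured after clipping — boundary = 63.36 mm; the r=6 sphere at (7, 0.5) contributes a regular 8-gon of circumradius √(6²−2.94²) = 5.230 (perimeter = 2·8·5.230·sin(180°/8) = 32.02 mm); After the difference (first − rest): starting from the result so far, the r=6 sphere at (7, 0.5) partially overlaps it — only the 8.88 mm² overlap (of its 77.38 mm²) is removed, clipping the outline — boundary = 61.99 mm; (whole slice rotated 45° about Z — lengths, areas and connectivity unchanged). Overall, the cross-section is a single solid region. Total boundary length (outer) = 61.99 mm.

61.99 mm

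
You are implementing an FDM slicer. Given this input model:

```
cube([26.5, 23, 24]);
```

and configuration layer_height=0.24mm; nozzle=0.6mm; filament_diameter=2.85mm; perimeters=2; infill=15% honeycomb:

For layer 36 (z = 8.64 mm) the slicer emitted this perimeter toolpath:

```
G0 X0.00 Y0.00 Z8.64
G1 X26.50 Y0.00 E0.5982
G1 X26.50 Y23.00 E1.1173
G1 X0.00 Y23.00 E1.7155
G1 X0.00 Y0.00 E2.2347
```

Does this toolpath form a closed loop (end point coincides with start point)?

Start point (G0): (0.00, 0.00). End point (last G1): the path returns to the start — closed.

yes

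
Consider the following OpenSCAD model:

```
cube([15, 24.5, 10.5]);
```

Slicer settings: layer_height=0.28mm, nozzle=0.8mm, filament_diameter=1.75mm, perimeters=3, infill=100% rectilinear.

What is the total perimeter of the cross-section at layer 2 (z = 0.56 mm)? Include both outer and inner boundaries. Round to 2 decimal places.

At z = 0.56 mm: the 15×24.5 cube contributes its full rectangle (perimeter 79.00 mm). Overall, the cross-section is a single solid region. Total boundary length (outer) = 79.00 mm.

79.00 mm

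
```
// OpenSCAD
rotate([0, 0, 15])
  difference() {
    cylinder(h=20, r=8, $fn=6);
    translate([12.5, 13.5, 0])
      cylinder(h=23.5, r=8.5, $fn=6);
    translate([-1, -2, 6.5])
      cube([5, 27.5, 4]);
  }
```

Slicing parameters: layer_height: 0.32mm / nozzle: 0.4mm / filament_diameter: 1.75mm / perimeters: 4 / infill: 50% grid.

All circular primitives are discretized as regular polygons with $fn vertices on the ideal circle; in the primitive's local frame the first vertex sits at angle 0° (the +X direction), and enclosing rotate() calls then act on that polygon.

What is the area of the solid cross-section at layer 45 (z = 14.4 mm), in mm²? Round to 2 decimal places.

166.28 mm²

At z = 14.4 mm: the r=8 cylinder contributes a regular 6-gon of circumradius 8 (area = (6/2)·8.000²·sin(360°/6) = 166.28 mm²); the cylinder at (12.5, 13.5): section is a regular 6-gon, circumradius r=8.5 (area = (6/2)·8.500²·sin(360°/6) = 187.71 mm²); the cube at (-1, -2) is not intersected at this z (z outside [6.5, 10.5]); After the difference (first − rest): starting from the r=8 cylinder (166.28 mm²), the r=8.5 cylinder at (12.5, 13.5) misses the remaining region (no effect) — area = 166.28 mm²; (whole slice rotated 15° about Z — lengths, areas and connectivity unchanged). Overall, the cross-section is a single solid region. Net area = 166.28 mm².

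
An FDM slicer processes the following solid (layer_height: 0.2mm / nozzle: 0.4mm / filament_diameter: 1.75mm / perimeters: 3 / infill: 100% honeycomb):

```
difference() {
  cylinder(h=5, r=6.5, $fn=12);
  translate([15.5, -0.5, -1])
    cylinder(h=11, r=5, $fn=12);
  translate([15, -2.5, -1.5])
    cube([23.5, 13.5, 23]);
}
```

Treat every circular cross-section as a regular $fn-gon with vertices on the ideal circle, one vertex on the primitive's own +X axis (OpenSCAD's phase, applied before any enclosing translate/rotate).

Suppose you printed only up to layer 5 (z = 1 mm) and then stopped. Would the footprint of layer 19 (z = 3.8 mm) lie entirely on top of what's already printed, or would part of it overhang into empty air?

Compare the two slices. At z = 1: the r=6.5 cylinder contributes a regular 12-gon of circumradius 6.5 (area = (12/2)·6.500²·sin(360°/12) = 126.75 mm²); the cylinder at (15.5, -0.5): section is a regular 12-gon, circumradius r=5 (area = (12/2)·5.000²·sin(360°/12) = 75.00 mm²); the cube at (15, -2.5) (footprint 23.5×13.5) is included at this height (area 317.25 mm²); After the difference (first − rest): starting from the r=6.5 cylinder (126.75 mm²), the r=5 cylinder at (15.5, -0.5) misses the remaining region (no effect); the 23.5×13.5 cube at (15, -2.5) misses the remaining region (no effect) — area = 126.75 mm². At z = 3.8: the cylinder: section is a regular 12-gon, circumradius r=6.5 (area = (12/2)·6.500²·sin(360°/12) = 126.75 mm²); the cylinder at (15.5, -0.5): section is a regular 12-gon, circumradius r=5 (area = (12/2)·5.000²·sin(360°/12) = 75.00 mm²); the cube at (15, -2.5) is present — its section is the full 23.5×13.5 rectangle (area 317.25 mm²); Taking the first minus the rest: starting from the r=6.5 cylinder (126.75 mm²), the r=5 cylinder at (15.5, -0.5) misses the remaining region (no effect); the 23.5×13.5 cube at (15, -2.5) misses the remaining region (no effect) — area = 126.75 mm². Checking containment: the cross-section at z = 3.8 is a subset of the cross-section at z = 1.

entirely on top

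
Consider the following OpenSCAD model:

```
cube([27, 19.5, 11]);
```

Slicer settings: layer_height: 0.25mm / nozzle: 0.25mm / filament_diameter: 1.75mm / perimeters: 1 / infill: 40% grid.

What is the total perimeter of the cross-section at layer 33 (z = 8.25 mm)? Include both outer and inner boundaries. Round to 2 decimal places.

At z = 8.25 mm: the cube (footprint 27×19.5) is included at this height (perimeter 93.00 mm). Overall, the cross-section is a single solid region. Total boundary length (outer) = 93.00 mm.

93.00 mm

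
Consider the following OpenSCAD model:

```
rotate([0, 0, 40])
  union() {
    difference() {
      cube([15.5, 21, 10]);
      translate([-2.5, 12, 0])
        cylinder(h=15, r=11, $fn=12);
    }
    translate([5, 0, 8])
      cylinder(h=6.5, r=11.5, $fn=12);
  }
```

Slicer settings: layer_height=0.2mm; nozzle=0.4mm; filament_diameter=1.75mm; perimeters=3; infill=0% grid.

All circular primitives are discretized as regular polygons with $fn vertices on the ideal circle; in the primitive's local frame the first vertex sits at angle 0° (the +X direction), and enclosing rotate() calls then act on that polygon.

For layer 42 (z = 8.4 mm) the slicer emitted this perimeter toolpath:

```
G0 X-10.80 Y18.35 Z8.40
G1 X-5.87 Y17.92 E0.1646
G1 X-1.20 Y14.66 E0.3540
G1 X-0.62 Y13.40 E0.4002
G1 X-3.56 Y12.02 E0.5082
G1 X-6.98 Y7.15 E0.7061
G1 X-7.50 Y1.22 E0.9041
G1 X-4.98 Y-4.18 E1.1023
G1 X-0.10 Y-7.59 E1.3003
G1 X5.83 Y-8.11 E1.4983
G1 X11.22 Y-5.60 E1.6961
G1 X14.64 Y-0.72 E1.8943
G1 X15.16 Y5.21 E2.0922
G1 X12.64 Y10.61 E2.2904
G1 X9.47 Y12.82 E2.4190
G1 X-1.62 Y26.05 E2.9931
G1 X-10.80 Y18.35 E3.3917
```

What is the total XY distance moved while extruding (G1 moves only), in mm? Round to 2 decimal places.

101.97 mm

Sum the Euclidean lengths of each G1 segment: total = 101.97 mm.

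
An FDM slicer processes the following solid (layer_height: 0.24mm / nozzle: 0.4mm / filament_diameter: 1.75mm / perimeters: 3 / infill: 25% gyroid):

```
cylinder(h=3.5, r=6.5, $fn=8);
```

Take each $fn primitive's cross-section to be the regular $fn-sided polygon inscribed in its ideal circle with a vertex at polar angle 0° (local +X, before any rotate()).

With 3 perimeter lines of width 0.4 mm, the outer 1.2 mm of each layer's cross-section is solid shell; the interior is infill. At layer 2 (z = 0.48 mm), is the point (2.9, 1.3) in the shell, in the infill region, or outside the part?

infill

At z = 0.48 mm: the r=6.5 cylinder contributes a regular 8-gon of circumradius 6.5. Overall, the cross-section is a single solid region. The nearest boundary edge runs (6.50, 0.00)→(4.60, 4.60); distance from the point to it = 2.83 mm. The point is inside the cross-section and 2.83 mm from the nearest boundary — more than the 1.2 mm shell width (3 × 0.4), so it's in the infill interior.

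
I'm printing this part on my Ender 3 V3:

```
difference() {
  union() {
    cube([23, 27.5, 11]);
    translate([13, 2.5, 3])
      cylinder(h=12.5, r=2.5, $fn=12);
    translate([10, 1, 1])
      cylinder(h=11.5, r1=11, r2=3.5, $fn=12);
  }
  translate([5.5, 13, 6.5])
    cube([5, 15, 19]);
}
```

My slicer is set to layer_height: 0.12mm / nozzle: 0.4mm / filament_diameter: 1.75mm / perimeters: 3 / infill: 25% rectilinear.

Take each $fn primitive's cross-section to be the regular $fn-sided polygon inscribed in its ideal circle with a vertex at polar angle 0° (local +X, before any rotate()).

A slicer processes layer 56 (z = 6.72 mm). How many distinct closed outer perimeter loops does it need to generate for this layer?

At z = 6.72 mm: the 23×27.5 cube contributes its full rectangle; the cylinder at (13, 2.5): section is a regular 12-gon, circumradius r=2.5; the cone at (10, 1) (r1=11→r2=3.5) has section circumradius 7.270 here — a regular 12-gon; Merging all regions: the regions partially overlap (shared area 112.29 mm²), so overlapping operands fuse into one piece — 1 connected region; the 5×15 cube at (5.5, 13) contributes its full rectangle; After the difference (first − rest): starting from the result so far, the 5×15 cube at (5.5, 13) partially overlaps it — only the 72.50 mm² overlap (of its 75.00 mm²) is removed, clipping the outline — 1 connected region. The result has 1 disconnected region.

1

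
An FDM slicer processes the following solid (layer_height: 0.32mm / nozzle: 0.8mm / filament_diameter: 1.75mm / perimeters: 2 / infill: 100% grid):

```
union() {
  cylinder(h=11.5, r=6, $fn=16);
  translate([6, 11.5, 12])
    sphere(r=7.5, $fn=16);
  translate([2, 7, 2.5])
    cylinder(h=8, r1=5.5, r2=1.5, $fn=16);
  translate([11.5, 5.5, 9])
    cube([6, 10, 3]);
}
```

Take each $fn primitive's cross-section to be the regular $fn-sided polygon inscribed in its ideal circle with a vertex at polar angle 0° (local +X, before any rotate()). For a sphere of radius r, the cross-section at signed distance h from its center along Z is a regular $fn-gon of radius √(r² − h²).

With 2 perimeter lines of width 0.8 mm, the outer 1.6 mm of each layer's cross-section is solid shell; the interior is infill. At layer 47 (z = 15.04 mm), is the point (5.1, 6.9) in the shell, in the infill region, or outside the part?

infill

At z = 15.04 mm: the cylinder does not reach this height (z outside [0, 11.5]); the sphere at (6, 11.5): section is a regular 16-gon, circumradius = √(r²−h²) = √(7.5²−3.04²) = 6.856; the cone at (2, 7) is not intersected at this z (z outside [2.5, 10.5]); the cube at (11.5, 5.5) does not reach this height (z outside [9, 12]); Taking the union: only the r=7.5 sphere at (6, 11.5) is present, so the union is just that shape — 1 connected region. Overall, the cross-section is a single solid region. The nearest boundary edge runs (3.38, 5.17)→(6.00, 4.64); distance from the point to it = 2.04 mm. The point is inside the cross-section and 2.04 mm from the nearest boundary — more than the 1.6 mm shell width (2 × 0.8), so it's in the infill interior.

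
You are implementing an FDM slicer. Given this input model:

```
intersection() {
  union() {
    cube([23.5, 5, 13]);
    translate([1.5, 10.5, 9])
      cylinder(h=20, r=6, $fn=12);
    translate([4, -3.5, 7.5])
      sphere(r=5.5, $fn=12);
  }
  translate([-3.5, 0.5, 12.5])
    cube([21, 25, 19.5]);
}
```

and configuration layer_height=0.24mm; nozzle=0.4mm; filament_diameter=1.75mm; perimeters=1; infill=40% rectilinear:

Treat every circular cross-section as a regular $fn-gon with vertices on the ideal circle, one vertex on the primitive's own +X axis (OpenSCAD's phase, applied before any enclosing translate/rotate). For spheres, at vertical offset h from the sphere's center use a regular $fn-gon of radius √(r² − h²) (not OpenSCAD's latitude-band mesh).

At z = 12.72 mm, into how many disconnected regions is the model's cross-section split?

At z = 12.72 mm: the cube is present — its section is the full 23.5×5 rectangle; the cylinder at (1.5, 10.5): section is a regular 12-gon, circumradius r=6; the sphere at (4, -3.5): section is a regular 12-gon, circumradius = √(r²−h²) = √(5.5²−5.22²) = 1.733; Combining (union): the regions partially overlap (shared area 0.92 mm²), so overlapping operands fuse into one piece — 2 connected regions; the cube at (-3.5, 0.5) (footprint 21×25) is included at this height; After intersecting: the 21×25 cube at (-3.5, 0.5) partially overlaps that combined region; clipping to the common part keeps 182.21 mm² — 1 connected region. The result has 1 disconnected region.

1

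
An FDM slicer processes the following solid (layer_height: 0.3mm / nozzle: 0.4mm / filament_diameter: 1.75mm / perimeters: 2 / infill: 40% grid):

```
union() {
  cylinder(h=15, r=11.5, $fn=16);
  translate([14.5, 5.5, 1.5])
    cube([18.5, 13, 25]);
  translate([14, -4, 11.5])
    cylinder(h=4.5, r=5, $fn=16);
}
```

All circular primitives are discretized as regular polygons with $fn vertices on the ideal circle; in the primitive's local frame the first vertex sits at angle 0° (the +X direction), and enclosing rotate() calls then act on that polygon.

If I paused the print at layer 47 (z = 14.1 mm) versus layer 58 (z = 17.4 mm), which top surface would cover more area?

layer 47 (z = 14.1 mm)

Layer 47 (z = 14.1): the r=11.5 cylinder contributes a regular 16-gon of circumradius 11.5 (area = (16/2)·11.500²·sin(360°/16) = 404.88 mm²); the cube at (14.5, 5.5) is present — its section is the full 18.5×13 rectangle (area 240.50 mm²); the cylinder at (14, -4): section is a regular 16-gon, circumradius r=5 (area = (16/2)·5.000²·sin(360°/16) = 76.54 mm²); Taking the union: the regions partially overlap — summed areas 721.92 mm² minus the doubly-counted overlap 7.76 mm² gives 714.16 mm² — area = 714.16 mm². So its area = 714.16 mm². Layer 58 (z = 17.4): the cylinder is absent (z outside [0, 15]); the cube at (14.5, 5.5) is present — its section is the full 18.5×13 rectangle (area 240.50 mm²); the cylinder at (14, -4) is not intersected at this z (z outside [11.5, 16]); Combining (union): only the 18.5×13 cube at (14.5, 5.5) is present, so the union is just that shape — area = 240.50 mm². So its area = 240.50 mm². Layer 47 is larger (714.16 vs 240.50 mm²).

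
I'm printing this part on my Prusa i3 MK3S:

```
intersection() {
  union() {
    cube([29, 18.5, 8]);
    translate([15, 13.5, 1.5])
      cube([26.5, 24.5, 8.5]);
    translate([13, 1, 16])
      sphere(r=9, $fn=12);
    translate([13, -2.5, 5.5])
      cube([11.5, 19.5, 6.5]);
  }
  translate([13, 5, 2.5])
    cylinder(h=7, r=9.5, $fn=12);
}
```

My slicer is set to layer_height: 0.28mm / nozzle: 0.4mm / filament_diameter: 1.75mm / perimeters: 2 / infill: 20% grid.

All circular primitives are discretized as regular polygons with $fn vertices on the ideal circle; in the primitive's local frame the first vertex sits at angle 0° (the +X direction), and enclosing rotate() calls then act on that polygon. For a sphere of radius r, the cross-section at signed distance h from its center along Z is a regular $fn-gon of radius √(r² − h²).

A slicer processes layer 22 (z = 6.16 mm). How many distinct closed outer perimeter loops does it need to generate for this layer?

At z = 6.16 mm: the cube (footprint 29×18.5) is included at this height; the cube at (15, 13.5) (footprint 26.5×24.5) is included at this height; the sphere at (13, 1) is absent (|z−center|=9.840 > r=9); the cube at (13, -2.5) is present — its section is the full 11.5×19.5 rectangle; Merging all regions: the regions partially overlap (shared area 265.50 mm²), so overlapping operands fuse into one piece — 1 connected region; the r=9.5 cylinder at (13, 5) contributes a regular 12-gon of circumradius 9.5; After intersecting: the r=9.5 cylinder at (13, 5) partially overlaps the result so far; clipping to the common part keeps 240.45 mm² — 1 connected region. The result has 1 disconnected region.

1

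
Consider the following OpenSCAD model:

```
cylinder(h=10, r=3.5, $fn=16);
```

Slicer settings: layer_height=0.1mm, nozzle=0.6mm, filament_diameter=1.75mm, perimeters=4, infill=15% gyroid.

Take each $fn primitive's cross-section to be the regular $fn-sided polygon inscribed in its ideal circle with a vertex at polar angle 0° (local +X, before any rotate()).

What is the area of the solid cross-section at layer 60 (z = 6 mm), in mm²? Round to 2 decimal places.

37.50 mm²

At z = 6 mm: the r=3.5 cylinder contributes a regular 16-gon of circumradius 3.5 (area = (16/2)·3.500²·sin(360°/16) = 37.50 mm²). Overall, the cross-section is a single solid region. Net area = 37.50 mm².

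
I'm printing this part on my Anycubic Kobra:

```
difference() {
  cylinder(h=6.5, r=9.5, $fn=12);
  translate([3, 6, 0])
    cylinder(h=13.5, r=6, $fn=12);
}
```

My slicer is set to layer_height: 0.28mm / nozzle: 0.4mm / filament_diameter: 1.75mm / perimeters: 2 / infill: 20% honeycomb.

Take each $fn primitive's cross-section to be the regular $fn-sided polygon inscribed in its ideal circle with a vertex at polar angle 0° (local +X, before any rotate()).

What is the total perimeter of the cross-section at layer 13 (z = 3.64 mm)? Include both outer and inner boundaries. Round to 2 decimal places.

65.53 mm

At z = 3.64 mm: the cylinder: section is a regular 12-gon, circumradius r=9.5 (perimeter = 2·12·9.500·sin(180°/12) = 59.01 mm); the r=6 cylinder at (3, 6) contributes a regular 12-gon of circumradius 6 (perimeter = 2·12·6.000·sin(180°/12) = 37.27 mm); Taking the first minus the rest: starting from the r=9.5 cylinder, the r=6 cylinder at (3, 6) partially overlaps it — only the 76.61 mm² overlap (of its 108.00 mm²) is removed, clipping the outline — boundary = 65.53 mm. Overall, the cross-section is a single solid region. Total boundary length (outer) = 65.53 mm.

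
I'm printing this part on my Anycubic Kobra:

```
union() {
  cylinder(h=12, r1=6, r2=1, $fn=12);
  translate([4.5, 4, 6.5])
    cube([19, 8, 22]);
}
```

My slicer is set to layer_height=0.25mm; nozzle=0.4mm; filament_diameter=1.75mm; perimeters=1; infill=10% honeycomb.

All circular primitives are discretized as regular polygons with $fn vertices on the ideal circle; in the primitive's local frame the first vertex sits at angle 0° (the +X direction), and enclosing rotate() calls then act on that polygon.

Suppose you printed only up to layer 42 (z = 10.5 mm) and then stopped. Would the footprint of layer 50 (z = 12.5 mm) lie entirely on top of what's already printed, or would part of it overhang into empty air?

entirely on top

Compare the two slices. At z = 10.5: the cone: at t=0.875 of its height the radius interpolates to r₁+(r₂−r₁)t = 1.625, giving a regular 12-gon of that circumradius (area = (12/2)·1.625²·sin(360°/12) = 7.92 mm²); the cube at (4.5, 4) is present — its section is the full 19×8 rectangle (area 152.00 mm²); Taking the union: the 2 present regions are separate (no shared area or edge), so areas and boundary lengths simply add and each stays a separate island — area = 159.92 mm². At z = 12.5: the cone does not reach this height (z outside [0, 12]); the cube at (4.5, 4) is present — its section is the full 19×8 rectangle (area 152.00 mm²); Taking the union: only the 19×8 cube at (4.5, 4) is present, so the union is just that shape — area = 152.00 mm². Checking containment: the cross-section at z = 12.5 is a subset of the cross-section at z = 10.5.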